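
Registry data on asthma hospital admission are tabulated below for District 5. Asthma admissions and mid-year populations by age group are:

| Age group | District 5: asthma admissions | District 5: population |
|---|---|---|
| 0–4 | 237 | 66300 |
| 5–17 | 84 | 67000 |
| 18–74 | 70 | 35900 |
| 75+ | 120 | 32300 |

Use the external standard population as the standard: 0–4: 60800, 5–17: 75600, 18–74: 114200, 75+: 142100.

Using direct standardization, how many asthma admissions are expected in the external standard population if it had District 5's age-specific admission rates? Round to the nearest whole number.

1063

Age-specific rates per 10000 for District 5: 35.75, 12.54, 19.50, 37.15.
Expected asthma admissions = Σ (standard pop × age-specific rate ÷ 10000)
= 60800×35.75/10000 + 75600×12.54/10000 + 114200×19.50/10000 + 142100×37.15/10000
= 217.34 + 94.78 + 222.67 + 527.93 = 1062.72.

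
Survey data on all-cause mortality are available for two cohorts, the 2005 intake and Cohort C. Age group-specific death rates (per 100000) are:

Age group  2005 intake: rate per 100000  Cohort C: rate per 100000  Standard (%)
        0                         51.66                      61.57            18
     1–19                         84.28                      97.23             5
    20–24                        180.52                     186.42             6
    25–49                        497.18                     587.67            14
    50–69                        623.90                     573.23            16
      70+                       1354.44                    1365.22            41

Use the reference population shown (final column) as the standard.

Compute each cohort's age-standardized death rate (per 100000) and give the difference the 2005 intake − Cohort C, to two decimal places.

-11.77

Standard weights: 0.18, 0.05, 0.06, 0.14, 0.16, 0.41.
The 2005 intake: 0.1800×51.66 + 0.0500×84.28 + 0.0600×180.52 + 0.1400×497.18 + 0.1600×623.90 + 0.4100×1354.44 = 749.0936 per 100000.
Cohort C: 0.1800×61.57 + 0.0500×97.23 + 0.0600×186.42 + 0.1400×587.67 + 0.1600×573.23 + 0.4100×1365.22 = 760.8601 per 100000.
Difference = 749.0936 − 760.8601 = -11.7665.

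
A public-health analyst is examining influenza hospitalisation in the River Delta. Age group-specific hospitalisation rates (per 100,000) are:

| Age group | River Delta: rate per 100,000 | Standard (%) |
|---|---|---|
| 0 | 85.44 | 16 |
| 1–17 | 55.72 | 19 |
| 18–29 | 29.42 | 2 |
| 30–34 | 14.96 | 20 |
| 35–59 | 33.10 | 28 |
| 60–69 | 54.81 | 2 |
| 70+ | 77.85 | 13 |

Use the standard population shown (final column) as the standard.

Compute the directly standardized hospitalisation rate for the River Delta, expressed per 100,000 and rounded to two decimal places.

Standard weights: 0.16, 0.19, 0.02, 0.20, 0.28, 0.02, 0.13.
Standardized rate: 0.1600×85.44 + 0.1900×55.72 + 0.0200×29.42 + 0.2000×14.96 + 0.2800×33.10 + 0.0200×54.81 + 0.1300×77.85 = 48.3223 per 100,000.

48.32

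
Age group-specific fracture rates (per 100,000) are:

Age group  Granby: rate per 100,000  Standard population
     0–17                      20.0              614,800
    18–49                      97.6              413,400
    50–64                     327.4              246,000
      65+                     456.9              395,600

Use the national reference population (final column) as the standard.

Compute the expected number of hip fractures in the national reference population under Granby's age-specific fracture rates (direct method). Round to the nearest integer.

Expected hip fractures = Σ (standard pop × age-specific rate ÷ 100,000)
= 614,800×20.0/100,000 + 413,400×97.6/100,000 + 246,000×327.4/100,000 + 395,600×456.9/100,000
= 122.96 + 403.48 + 805.40 + 1807.50 = 3139.34.

3139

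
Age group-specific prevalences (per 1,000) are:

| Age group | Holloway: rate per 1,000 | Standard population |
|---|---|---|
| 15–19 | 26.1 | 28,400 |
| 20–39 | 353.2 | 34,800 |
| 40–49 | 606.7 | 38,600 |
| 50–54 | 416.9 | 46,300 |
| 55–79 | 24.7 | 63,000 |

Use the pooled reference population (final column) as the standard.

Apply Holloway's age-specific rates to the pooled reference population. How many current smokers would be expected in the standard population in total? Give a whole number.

Expected current smokers = Σ (standard pop × age-specific rate ÷ 1,000)
= 28,400×26.1/1,000 + 34,800×353.2/1,000 + 38,600×606.7/1,000 + 46,300×416.9/1,000 + 63,000×24.7/1,000
= 741.24 + 12291.36 + 23418.62 + 19302.47 + 1556.10 = 57309.79.

57310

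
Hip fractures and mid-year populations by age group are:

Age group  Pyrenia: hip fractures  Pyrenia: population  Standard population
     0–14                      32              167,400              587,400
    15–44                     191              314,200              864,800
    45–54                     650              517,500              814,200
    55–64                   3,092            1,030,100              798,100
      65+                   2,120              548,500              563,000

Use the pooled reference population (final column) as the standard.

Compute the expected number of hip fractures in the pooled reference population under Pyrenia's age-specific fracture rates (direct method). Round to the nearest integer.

6232

Age-specific rates per 100,000 for Pyrenia: 19.12, 60.79, 125.60, 300.17, 386.51.
Expected hip fractures = Σ (standard pop × age-specific rate ÷ 100,000)
= 587,400×19.12/100,000 + 864,800×60.79/100,000 + 814,200×125.60/100,000 + 798,100×300.17/100,000 + 563,000×386.51/100,000
= 112.29 + 525.71 + 1022.67 + 2395.62 + 2176.04 = 6232.32.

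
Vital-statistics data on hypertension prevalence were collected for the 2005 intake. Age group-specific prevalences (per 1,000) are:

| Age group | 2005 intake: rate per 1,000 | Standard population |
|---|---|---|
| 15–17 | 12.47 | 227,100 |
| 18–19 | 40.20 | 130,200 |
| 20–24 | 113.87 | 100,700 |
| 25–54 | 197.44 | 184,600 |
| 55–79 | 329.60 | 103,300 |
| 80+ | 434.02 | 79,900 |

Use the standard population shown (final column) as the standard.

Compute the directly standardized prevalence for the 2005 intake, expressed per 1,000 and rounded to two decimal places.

Standard total = 825,800; weights = 0.2750, 0.1577, 0.1219, 0.2235, 0.1251, 0.0968.
Standardized rate: 0.2750×12.47 + 0.1577×40.20 + 0.1219×113.87 + 0.2235×197.44 + 0.1251×329.60 + 0.0968×434.02 = 151.0123 per 1,000.

151.01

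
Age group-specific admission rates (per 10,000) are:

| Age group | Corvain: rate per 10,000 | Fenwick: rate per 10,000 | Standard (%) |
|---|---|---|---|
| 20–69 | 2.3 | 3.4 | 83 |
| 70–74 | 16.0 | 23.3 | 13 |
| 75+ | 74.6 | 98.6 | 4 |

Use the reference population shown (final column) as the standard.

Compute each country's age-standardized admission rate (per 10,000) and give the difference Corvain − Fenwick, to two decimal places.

Standard weights: 0.83, 0.13, 0.04.
Corvain: 0.8300×2.3 + 0.1300×16.0 + 0.0400×74.6 = 6.9730 per 10,000.
Fenwick: 0.8300×3.4 + 0.1300×23.3 + 0.0400×98.6 = 9.7950 per 10,000.
Difference = 6.9730 − 9.7950 = -2.8220.

-2.82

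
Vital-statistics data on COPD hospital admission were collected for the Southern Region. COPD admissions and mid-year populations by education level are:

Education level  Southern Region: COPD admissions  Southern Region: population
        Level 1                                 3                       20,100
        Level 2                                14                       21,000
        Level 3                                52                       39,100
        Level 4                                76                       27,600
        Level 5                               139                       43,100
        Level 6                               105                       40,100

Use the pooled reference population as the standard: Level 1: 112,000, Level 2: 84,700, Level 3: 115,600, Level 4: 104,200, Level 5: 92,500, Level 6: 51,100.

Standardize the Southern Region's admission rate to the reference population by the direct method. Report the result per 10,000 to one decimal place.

Education-specific rates per 10,000 for the Southern Region: 1.49, 6.67, 13.30, 27.54, 32.25, 26.18.
Standard total = 560,100; weights = 0.2000, 0.1512, 0.2064, 0.1860, 0.1651, 0.0912.
Standardized rate: 0.2000×1.49 + 0.1512×6.67 + 0.2064×13.30 + 0.1860×27.54 + 0.1651×32.25 + 0.0912×26.18 = 16.8893 per 10,000.

16.9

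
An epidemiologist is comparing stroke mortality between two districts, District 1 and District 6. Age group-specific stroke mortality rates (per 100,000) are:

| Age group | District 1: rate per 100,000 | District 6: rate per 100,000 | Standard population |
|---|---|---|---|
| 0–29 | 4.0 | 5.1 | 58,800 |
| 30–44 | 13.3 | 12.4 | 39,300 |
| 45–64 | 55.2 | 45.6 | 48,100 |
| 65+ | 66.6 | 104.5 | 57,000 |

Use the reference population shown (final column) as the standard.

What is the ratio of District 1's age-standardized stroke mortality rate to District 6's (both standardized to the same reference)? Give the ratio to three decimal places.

Standard total = 203,200; weights = 0.2894, 0.1934, 0.2367, 0.2805.
District 1: 0.2894×4.0 + 0.1934×13.3 + 0.2367×55.2 + 0.2805×66.6 = 35.4784 per 100,000.
District 6: 0.2894×5.1 + 0.1934×12.4 + 0.2367×45.6 + 0.2805×104.5 = 43.9816 per 100,000.
Ratio = 35.4784 ÷ 43.9816 = 0.80666.

0.807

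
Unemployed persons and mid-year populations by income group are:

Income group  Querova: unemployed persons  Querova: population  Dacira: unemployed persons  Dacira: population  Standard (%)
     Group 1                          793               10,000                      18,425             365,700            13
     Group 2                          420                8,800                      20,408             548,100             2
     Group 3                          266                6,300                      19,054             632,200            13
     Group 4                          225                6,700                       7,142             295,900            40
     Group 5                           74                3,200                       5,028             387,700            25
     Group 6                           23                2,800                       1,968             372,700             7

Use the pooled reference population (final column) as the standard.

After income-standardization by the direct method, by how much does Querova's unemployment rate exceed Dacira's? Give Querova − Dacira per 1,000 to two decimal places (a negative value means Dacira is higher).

Income-specific rates per 1,000 for Querova: 79.300, 47.727, 42.222, 33.582, 23.125, 8.214.
For Dacira: 50.383, 37.234, 30.139, 24.137, 12.969, 5.280.
Standard weights: 0.13, 0.02, 0.13, 0.40, 0.25, 0.07.
Querova: 0.1300×79.300 + 0.0200×47.727 + 0.1300×42.222 + 0.4000×33.582 + 0.2500×23.125 + 0.0700×8.214 = 36.5415 per 1,000.
Dacira: 0.1300×50.383 + 0.0200×37.234 + 0.1300×30.139 + 0.4000×24.137 + 0.2500×12.969 + 0.0700×5.280 = 24.4790 per 1,000.
Difference = 36.5415 − 24.4790 = 12.0625.

12.06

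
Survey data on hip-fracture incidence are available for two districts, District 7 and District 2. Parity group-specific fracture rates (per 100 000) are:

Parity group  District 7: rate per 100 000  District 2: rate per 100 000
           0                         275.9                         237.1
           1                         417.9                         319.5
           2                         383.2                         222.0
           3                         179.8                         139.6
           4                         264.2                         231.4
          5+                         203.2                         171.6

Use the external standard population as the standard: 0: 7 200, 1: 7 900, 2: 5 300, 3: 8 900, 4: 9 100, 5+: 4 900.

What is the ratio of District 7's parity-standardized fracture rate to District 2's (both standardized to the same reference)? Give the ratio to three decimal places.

Standard total = 43 300; weights = 0.1663, 0.1824, 0.1224, 0.2055, 0.2102, 0.1132.
District 7: 0.1663×275.9 + 0.1824×417.9 + 0.1224×383.2 + 0.2055×179.8 + 0.2102×264.2 + 0.1132×203.2 = 284.5028 per 100 000.
District 2: 0.1663×237.1 + 0.1824×319.5 + 0.1224×222.0 + 0.2055×139.6 + 0.2102×231.4 + 0.1132×171.6 = 221.6349 per 100 000.
Ratio = 284.5028 ÷ 221.6349 = 1.28366.

1.284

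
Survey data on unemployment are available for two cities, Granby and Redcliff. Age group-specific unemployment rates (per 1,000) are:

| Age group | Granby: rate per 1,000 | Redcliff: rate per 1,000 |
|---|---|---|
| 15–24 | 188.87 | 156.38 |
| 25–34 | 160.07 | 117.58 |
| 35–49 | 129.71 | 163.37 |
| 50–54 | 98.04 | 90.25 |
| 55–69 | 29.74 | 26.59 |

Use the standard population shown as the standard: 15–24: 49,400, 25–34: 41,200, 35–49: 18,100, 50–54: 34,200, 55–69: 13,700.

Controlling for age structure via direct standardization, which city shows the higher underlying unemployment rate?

Standard total = 156,600; weights = 0.3155, 0.2631, 0.1156, 0.2184, 0.0875.
Granby: 0.3155×188.87 + 0.2631×160.07 + 0.1156×129.71 + 0.2184×98.04 + 0.0875×29.74 = 140.6974 per 1,000.
Redcliff: 0.3155×156.38 + 0.2631×117.58 + 0.1156×163.37 + 0.2184×90.25 + 0.0875×26.59 = 121.1833 per 1,000.

Granby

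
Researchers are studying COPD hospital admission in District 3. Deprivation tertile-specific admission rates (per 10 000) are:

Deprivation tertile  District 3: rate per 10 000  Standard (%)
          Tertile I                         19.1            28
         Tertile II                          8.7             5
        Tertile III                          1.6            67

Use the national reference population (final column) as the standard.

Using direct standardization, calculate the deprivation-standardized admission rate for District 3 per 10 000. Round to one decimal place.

6.9

Standard weights: 0.28, 0.05, 0.67.
Standardized rate: 0.2800×19.1 + 0.0500×8.7 + 0.6700×1.6 = 6.8550 per 10 000.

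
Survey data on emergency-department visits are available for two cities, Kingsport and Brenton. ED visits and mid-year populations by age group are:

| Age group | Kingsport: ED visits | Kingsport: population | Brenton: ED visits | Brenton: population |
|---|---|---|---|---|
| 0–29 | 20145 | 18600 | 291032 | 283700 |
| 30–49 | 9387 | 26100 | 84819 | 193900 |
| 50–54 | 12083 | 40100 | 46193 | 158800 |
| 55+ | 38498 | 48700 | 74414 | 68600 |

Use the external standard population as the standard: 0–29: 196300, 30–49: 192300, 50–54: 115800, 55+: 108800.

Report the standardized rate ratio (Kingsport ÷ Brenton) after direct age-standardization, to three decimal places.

0.921

Age-specific rates per 1000 for Kingsport: 1083.065, 359.655, 301.322, 790.513.
For Brenton: 1025.844, 437.437, 290.888, 1084.752.
Standard total = 613200; weights = 0.3201, 0.3136, 0.1888, 0.1774.
Kingsport: 0.3201×1083.065 + 0.3136×359.655 + 0.1888×301.322 + 0.1774×790.513 = 656.6669 per 1000.
Brenton: 0.3201×1025.844 + 0.3136×437.437 + 0.1888×290.888 + 0.1774×1084.752 = 712.9781 per 1000.
Ratio = 656.6669 ÷ 712.9781 = 0.92102.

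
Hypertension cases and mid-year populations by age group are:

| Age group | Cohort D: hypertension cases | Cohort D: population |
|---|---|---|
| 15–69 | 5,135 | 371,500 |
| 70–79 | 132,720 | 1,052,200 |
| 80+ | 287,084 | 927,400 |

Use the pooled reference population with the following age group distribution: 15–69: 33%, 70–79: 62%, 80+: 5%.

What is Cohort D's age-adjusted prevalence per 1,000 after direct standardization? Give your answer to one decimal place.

98.2

Age-specific rates per 1,000 for Cohort D: 13.822, 126.136, 309.558.
Standard weights: 0.33, 0.62, 0.05.
Standardized rate: 0.3300×13.822 + 0.6200×126.136 + 0.0500×309.558 = 98.2434 per 1,000.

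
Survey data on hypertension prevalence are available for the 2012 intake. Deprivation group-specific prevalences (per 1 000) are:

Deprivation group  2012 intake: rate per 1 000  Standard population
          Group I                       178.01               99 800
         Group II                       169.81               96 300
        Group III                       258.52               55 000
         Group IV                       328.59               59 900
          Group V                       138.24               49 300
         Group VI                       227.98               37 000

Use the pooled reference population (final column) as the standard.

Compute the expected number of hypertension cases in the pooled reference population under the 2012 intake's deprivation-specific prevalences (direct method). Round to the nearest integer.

83270

Expected hypertension cases = Σ (standard pop × deprivation-specific rate ÷ 1 000)
= 99 800×178.01/1 000 + 96 300×169.81/1 000 + 55 000×258.52/1 000 + 59 900×328.59/1 000 + 49 300×138.24/1 000 + 37 000×227.98/1 000
= 17765.40 + 16352.70 + 14218.60 + 19682.54 + 6815.23 + 8435.26 = 83269.73.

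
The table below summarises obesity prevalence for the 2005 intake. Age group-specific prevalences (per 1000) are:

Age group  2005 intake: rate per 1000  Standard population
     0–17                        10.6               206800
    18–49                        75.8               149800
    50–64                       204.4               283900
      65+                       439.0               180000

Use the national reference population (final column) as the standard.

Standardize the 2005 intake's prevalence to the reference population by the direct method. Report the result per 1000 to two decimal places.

Standard total = 820500; weights = 0.2520, 0.1826, 0.3460, 0.2194.
Standardized rate: 0.2520×10.6 + 0.1826×75.8 + 0.3460×204.4 + 0.2194×439.0 = 183.5418 per 1000.

183.54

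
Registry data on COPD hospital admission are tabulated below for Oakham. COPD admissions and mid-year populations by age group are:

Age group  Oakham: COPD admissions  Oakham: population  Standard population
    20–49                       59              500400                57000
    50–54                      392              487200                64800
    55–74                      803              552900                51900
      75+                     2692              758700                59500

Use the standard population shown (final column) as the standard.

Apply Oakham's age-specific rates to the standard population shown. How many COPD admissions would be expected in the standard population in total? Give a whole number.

345

Age-specific rates per 10000 for Oakham: 1.18, 8.05, 14.52, 35.48.
Expected COPD admissions = Σ (standard pop × age-specific rate ÷ 10000)
= 57000×1.18/10000 + 64800×8.05/10000 + 51900×14.52/10000 + 59500×35.48/10000
= 6.72 + 52.14 + 75.38 + 211.12 = 345.35.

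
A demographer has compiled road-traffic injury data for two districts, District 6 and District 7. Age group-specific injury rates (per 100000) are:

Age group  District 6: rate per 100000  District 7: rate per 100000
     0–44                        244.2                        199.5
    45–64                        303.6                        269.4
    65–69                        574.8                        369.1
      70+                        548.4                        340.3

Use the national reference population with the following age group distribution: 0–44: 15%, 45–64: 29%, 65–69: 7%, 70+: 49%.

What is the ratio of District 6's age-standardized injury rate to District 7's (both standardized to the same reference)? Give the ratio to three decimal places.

Standard weights: 0.15, 0.29, 0.07, 0.49.
District 6: 0.1500×244.2 + 0.2900×303.6 + 0.0700×574.8 + 0.4900×548.4 = 433.6260 per 100000.
District 7: 0.1500×199.5 + 0.2900×269.4 + 0.0700×369.1 + 0.4900×340.3 = 300.6350 per 100000.
Ratio = 433.6260 ÷ 300.6350 = 1.44237.

1.442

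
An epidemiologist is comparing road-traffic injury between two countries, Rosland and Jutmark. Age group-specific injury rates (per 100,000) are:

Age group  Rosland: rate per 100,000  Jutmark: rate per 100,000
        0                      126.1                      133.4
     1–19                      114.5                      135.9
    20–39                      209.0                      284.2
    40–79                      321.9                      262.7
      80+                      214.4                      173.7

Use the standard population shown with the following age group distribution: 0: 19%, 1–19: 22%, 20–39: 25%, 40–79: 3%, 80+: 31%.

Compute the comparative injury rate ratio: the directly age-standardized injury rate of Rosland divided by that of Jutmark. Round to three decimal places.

0.944

Standard weights: 0.19, 0.22, 0.25, 0.03, 0.31.
Rosland: 0.1900×126.1 + 0.2200×114.5 + 0.2500×209.0 + 0.0300×321.9 + 0.3100×214.4 = 177.5200 per 100,000.
Jutmark: 0.1900×133.4 + 0.2200×135.9 + 0.2500×284.2 + 0.0300×262.7 + 0.3100×173.7 = 188.0220 per 100,000.
Ratio = 177.5200 ÷ 188.0220 = 0.94414.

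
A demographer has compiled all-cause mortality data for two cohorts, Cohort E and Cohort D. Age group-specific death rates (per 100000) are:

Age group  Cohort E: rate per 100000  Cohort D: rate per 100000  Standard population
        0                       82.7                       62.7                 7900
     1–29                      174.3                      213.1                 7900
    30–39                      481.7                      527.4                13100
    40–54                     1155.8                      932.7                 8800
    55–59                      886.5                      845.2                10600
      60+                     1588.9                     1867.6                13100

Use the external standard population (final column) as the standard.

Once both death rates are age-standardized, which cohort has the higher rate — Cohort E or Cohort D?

Standard total = 61400; weights = 0.1287, 0.1287, 0.2134, 0.1433, 0.1726, 0.2134.
Cohort E: 0.1287×82.7 + 0.1287×174.3 + 0.2134×481.7 + 0.1433×1155.8 + 0.1726×886.5 + 0.2134×1588.9 = 793.5358 per 100000.
Cohort D: 0.1287×62.7 + 0.1287×213.1 + 0.2134×527.4 + 0.1433×932.7 + 0.1726×845.2 + 0.2134×1867.6 = 826.0619 per 100000.

Cohort D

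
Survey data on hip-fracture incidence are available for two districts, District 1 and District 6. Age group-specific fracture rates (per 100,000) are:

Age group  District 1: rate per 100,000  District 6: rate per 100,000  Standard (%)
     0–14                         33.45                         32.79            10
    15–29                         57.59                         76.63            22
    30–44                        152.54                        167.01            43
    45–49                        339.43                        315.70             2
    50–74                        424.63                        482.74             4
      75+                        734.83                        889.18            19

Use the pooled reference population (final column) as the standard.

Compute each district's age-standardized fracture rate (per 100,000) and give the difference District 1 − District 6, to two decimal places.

-41.52

Standard weights: 0.10, 0.22, 0.43, 0.02, 0.04, 0.19.
District 1: 0.1000×33.45 + 0.2200×57.59 + 0.4300×152.54 + 0.0200×339.43 + 0.0400×424.63 + 0.1900×734.83 = 244.9985 per 100,000.
District 6: 0.1000×32.79 + 0.2200×76.63 + 0.4300×167.01 + 0.0200×315.70 + 0.0400×482.74 + 0.1900×889.18 = 286.5197 per 100,000.
Difference = 244.9985 − 286.5197 = -41.5212.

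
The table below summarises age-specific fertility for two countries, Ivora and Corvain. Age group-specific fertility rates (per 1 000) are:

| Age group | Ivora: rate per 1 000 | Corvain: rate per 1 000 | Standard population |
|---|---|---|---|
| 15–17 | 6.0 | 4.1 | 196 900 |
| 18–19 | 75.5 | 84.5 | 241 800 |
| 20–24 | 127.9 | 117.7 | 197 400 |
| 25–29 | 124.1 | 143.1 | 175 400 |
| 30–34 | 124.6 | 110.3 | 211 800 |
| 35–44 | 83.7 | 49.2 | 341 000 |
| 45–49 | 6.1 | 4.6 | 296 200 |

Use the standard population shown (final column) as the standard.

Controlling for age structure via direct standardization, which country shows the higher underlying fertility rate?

Standard total = 1 660 500; weights = 0.1186, 0.1456, 0.1189, 0.1056, 0.1276, 0.2054, 0.1784.
Ivora: 0.1186×6.0 + 0.1456×75.5 + 0.1189×127.9 + 0.1056×124.1 + 0.1276×124.6 + 0.2054×83.7 + 0.1784×6.1 = 74.1889 per 1 000.
Corvain: 0.1186×4.1 + 0.1456×84.5 + 0.1189×117.7 + 0.1056×143.1 + 0.1276×110.3 + 0.2054×49.2 + 0.1784×4.6 = 66.8921 per 1 000.

Ivora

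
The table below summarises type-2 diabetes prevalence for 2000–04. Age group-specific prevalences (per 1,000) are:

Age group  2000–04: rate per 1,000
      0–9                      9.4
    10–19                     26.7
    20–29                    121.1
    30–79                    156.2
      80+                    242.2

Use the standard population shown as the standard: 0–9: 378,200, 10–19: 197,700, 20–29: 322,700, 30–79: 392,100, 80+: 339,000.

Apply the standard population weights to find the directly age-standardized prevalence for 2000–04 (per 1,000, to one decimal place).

Standard total = 1,629,700; weights = 0.2321, 0.1213, 0.1980, 0.2406, 0.2080.
Standardized rate: 0.2321×9.4 + 0.1213×26.7 + 0.1980×121.1 + 0.2406×156.2 + 0.2080×242.2 = 117.3618 per 1,000.

117.4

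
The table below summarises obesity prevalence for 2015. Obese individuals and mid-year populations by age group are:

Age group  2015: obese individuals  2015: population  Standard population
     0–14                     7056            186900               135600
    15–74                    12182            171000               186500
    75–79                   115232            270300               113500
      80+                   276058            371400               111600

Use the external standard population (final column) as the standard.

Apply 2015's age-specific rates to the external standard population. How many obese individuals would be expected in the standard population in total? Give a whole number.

Age-specific rates per 1000 for 2015: 37.753, 71.240, 426.312, 743.290.
Expected obese individuals = Σ (standard pop × age-specific rate ÷ 1000)
= 135600×37.753/1000 + 186500×71.240/1000 + 113500×426.312/1000 + 111600×743.290/1000
= 5119.28 + 13286.22 + 48386.36 + 82951.19 = 149743.05.

149743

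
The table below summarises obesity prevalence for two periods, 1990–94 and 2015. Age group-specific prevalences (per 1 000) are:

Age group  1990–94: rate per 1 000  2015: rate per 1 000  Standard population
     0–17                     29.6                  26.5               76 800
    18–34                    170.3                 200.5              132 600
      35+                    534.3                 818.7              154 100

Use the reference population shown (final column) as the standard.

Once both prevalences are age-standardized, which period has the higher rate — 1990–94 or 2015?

2015

Standard total = 363 500; weights = 0.2113, 0.3648, 0.4239.
1990–94: 0.2113×29.6 + 0.3648×170.3 + 0.4239×534.3 = 294.8850 per 1 000.
2015: 0.2113×26.5 + 0.3648×200.5 + 0.4239×818.7 = 425.8134 per 1 000.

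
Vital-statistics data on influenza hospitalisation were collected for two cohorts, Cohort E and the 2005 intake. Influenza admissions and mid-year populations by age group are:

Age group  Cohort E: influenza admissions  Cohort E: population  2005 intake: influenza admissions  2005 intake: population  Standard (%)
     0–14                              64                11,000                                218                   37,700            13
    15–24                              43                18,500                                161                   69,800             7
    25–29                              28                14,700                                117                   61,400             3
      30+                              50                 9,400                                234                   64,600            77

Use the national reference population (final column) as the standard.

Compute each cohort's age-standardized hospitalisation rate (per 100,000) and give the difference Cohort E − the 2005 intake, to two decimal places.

Age-specific rates per 100,000 for Cohort E: 581.82, 232.43, 190.48, 531.91.
For the 2005 intake: 578.25, 230.66, 190.55, 362.23.
Standard weights: 0.13, 0.07, 0.03, 0.77.
Cohort E: 0.1300×581.82 + 0.0700×232.43 + 0.0300×190.48 + 0.7700×531.91 = 507.1954 per 100,000.
The 2005 intake: 0.1300×578.25 + 0.0700×230.66 + 0.0300×190.55 + 0.7700×362.23 = 375.9516 per 100,000.
Difference = 507.1954 − 375.9516 = 131.2438.

131.24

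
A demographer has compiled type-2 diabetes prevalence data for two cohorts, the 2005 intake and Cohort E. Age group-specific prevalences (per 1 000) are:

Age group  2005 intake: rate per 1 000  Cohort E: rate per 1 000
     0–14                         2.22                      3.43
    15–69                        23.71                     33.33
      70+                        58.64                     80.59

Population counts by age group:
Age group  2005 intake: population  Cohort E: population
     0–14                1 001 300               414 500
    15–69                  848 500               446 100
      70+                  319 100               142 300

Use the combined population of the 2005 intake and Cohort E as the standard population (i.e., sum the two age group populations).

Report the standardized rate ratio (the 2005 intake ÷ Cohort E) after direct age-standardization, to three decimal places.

Combined standard total = 3 171 800; weights = 0.4464, 0.4082, 0.1455.
The 2005 intake: 0.4464×2.22 + 0.4082×23.71 + 0.1455×58.64 = 19.1987 per 1 000.
Cohort E: 0.4464×3.43 + 0.4082×33.33 + 0.1455×80.59 = 26.8584 per 1 000.
Ratio = 19.1987 ÷ 26.8584 = 0.71481.

0.715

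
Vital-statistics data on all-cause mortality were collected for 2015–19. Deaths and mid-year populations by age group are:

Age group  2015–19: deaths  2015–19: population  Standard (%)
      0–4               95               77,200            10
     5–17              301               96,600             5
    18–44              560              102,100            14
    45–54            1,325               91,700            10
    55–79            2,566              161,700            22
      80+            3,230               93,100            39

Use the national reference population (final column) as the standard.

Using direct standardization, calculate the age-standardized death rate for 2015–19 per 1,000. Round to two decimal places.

19.51

Age-specific rates per 1,000 for 2015–19: 1.231, 3.116, 5.485, 14.449, 15.869, 34.694.
Standard weights: 0.10, 0.05, 0.14, 0.10, 0.22, 0.39.
Standardized rate: 0.1000×1.231 + 0.0500×3.116 + 0.1400×5.485 + 0.1000×14.449 + 0.2200×15.869 + 0.3900×34.694 = 19.5134 per 1,000.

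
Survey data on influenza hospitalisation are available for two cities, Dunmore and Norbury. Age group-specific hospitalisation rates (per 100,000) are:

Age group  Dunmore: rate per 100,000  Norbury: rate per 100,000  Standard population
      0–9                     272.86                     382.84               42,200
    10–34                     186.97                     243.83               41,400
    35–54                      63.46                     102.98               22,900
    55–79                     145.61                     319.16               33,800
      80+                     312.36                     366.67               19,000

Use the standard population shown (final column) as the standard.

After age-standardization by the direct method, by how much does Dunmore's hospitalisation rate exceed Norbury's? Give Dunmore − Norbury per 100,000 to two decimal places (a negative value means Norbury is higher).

Standard total = 159,300; weights = 0.2649, 0.2599, 0.1438, 0.2122, 0.1193.
Dunmore: 0.2649×272.86 + 0.2599×186.97 + 0.1438×63.46 + 0.2122×145.61 + 0.1193×312.36 = 198.1478 per 100,000.
Norbury: 0.2649×382.84 + 0.2599×243.83 + 0.1438×102.98 + 0.2122×319.16 + 0.1193×366.67 = 291.0420 per 100,000.
Difference = 198.1478 − 291.0420 = -92.8942.

-92.89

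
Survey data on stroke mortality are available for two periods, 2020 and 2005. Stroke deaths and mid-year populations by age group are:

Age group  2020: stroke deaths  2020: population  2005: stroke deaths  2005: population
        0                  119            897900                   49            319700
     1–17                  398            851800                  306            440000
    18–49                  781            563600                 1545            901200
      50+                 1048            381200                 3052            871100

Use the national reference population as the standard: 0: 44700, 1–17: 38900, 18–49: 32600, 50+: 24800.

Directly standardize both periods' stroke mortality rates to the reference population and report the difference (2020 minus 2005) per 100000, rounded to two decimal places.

Age-specific rates per 100000 for 2020: 13.25, 46.72, 138.57, 274.92.
For 2005: 15.33, 69.55, 171.44, 350.36.
Standard total = 141000; weights = 0.3170, 0.2759, 0.2312, 0.1759.
2020: 0.3170×13.25 + 0.2759×46.72 + 0.2312×138.57 + 0.1759×274.92 = 97.4861 per 100000.
2005: 0.3170×15.33 + 0.2759×69.55 + 0.2312×171.44 + 0.1759×350.36 = 125.3069 per 100000.
Difference = 97.4861 − 125.3069 = -27.8208.

-27.82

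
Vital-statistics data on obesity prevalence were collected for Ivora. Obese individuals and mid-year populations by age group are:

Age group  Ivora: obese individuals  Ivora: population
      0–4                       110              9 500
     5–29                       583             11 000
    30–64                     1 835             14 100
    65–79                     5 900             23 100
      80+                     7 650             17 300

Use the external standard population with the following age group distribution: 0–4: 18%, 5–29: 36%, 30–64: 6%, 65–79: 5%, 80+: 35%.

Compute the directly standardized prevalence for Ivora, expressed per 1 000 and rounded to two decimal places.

Age-specific rates per 1 000 for Ivora: 11.579, 53.000, 130.142, 255.411, 442.197.
Standard weights: 0.18, 0.36, 0.06, 0.05, 0.35.
Standardized rate: 0.1800×11.579 + 0.3600×53.000 + 0.0600×130.142 + 0.0500×255.411 + 0.3500×442.197 = 196.5121 per 1 000.

196.51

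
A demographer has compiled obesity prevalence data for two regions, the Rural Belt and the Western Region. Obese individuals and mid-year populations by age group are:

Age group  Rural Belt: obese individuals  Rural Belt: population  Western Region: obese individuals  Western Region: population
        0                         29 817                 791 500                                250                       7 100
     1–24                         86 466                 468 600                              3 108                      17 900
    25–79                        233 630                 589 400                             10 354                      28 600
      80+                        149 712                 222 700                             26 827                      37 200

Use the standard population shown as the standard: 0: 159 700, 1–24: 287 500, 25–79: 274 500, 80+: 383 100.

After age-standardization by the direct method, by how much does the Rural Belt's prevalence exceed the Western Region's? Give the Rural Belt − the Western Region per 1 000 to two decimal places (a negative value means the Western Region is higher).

Age-specific rates per 1 000 for the Rural Belt: 37.672, 184.520, 396.386, 672.259.
For the Western Region: 35.211, 173.631, 362.028, 721.156.
Standard total = 1 104 800; weights = 0.1446, 0.2602, 0.2485, 0.3468.
The Rural Belt: 0.1446×37.672 + 0.2602×184.520 + 0.2485×396.386 + 0.3468×672.259 = 385.0614 per 1 000.
The Western Region: 0.1446×35.211 + 0.2602×173.631 + 0.2485×362.028 + 0.3468×721.156 = 390.2912 per 1 000.
Difference = 385.0614 − 390.2912 = -5.2298.

-5.23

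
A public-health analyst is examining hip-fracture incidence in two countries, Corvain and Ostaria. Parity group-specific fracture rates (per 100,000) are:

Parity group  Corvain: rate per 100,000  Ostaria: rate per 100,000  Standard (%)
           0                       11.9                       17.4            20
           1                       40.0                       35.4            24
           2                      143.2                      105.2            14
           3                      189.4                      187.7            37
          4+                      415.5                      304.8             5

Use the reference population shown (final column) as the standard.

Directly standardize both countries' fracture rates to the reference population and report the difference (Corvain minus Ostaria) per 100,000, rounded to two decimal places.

11.49

Standard weights: 0.20, 0.24, 0.14, 0.37, 0.05.
Corvain: 0.2000×11.9 + 0.2400×40.0 + 0.1400×143.2 + 0.3700×189.4 + 0.0500×415.5 = 122.8810 per 100,000.
Ostaria: 0.2000×17.4 + 0.2400×35.4 + 0.1400×105.2 + 0.3700×187.7 + 0.0500×304.8 = 111.3930 per 100,000.
Difference = 122.8810 − 111.3930 = 11.4880.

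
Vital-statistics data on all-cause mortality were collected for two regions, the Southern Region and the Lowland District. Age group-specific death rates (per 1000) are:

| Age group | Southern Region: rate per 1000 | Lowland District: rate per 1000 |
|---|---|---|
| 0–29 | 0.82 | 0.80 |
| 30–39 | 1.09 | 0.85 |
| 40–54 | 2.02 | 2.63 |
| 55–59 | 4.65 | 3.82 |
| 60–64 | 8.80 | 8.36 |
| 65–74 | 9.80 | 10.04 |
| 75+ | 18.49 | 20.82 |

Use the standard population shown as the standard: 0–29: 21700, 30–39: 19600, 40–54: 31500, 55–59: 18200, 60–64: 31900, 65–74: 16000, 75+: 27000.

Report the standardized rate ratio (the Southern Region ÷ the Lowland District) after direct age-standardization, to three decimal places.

Standard total = 165900; weights = 0.1308, 0.1181, 0.1899, 0.1097, 0.1923, 0.0964, 0.1627.
The Southern Region: 0.1308×0.82 + 0.1181×1.09 + 0.1899×2.02 + 0.1097×4.65 + 0.1923×8.80 + 0.0964×9.80 + 0.1627×18.49 = 6.7762 per 1000.
The Lowland District: 0.1308×0.80 + 0.1181×0.85 + 0.1899×2.63 + 0.1097×3.82 + 0.1923×8.36 + 0.0964×10.04 + 0.1627×20.82 = 7.0877 per 1000.
Ratio = 6.7762 ÷ 7.0877 = 0.95604.

0.956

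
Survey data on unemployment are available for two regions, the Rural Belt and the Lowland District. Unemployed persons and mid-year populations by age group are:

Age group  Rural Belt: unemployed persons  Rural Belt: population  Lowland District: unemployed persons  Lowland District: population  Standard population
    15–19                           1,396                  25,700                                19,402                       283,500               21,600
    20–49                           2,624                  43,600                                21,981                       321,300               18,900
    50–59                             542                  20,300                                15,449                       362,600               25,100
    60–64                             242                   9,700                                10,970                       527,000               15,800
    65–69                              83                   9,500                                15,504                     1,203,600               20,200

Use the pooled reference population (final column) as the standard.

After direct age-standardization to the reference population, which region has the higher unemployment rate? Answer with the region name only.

Age-specific rates per 1,000 for the Rural Belt: 54.319, 60.183, 26.700, 24.948, 8.737.
For the Lowland District: 68.437, 68.413, 42.606, 20.816, 12.881.
Standard total = 101,600; weights = 0.2126, 0.1860, 0.2470, 0.1555, 0.1988.
The Rural Belt: 0.2126×54.319 + 0.1860×60.183 + 0.2470×26.700 + 0.1555×24.948 + 0.1988×8.737 = 34.9566 per 1,000.
The Lowland District: 0.2126×68.437 + 0.1860×68.413 + 0.2470×42.606 + 0.1555×20.816 + 0.1988×12.881 = 43.6000 per 1,000.
The crude rates (44.92 vs 30.88) would put the Rural Belt higher, but that reflects its age composition; once standardized to a common age structure, the Lowland District has the higher underlying rate.

Lowland District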